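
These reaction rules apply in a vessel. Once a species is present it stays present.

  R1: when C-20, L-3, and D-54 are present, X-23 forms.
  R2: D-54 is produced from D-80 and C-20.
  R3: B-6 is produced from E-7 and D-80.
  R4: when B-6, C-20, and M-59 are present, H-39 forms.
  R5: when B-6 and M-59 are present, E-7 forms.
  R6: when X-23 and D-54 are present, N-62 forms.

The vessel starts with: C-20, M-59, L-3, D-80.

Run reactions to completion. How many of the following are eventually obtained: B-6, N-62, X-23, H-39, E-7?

D-80 and C-20 present → D-54 forms (R2).
C-20, L-3, and D-54 present → X-23 forms (R1).
X-23 and D-54 present → N-62 forms (R6).
B-6 would need E-7 and D-80 (R3), but E-7 never forms.
N-62: reached.
X-23: reached.
H-39 would need B-6, C-20, and M-59 (R4), but B-6 never forms.
E-7 would need B-6 and M-59 (R5), but B-6 never forms.
Reached: N-62 and X-23 — 2 of the 5.

2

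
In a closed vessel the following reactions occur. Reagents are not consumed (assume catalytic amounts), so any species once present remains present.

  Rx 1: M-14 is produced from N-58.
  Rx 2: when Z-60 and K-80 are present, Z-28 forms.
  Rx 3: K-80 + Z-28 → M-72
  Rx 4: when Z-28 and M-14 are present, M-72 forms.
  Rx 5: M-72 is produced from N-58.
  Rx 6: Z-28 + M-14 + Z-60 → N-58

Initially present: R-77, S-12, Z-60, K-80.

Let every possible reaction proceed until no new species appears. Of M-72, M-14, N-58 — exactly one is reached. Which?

Z-60 and K-80 present → Z-28 forms (Rx 2).
K-80 and Z-28 present → M-72 forms (Rx 3).
N-58 would need Z-28, M-14, and Z-60 (Rx 6), but M-14 never forms. M-14 would need N-58 (Rx 1), but N-58 never forms.

M-72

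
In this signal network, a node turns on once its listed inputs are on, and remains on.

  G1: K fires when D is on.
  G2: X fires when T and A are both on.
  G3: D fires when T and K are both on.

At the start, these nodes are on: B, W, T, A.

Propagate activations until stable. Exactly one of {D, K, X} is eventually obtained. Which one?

X

G2: T and A on → X on.
K would need D (G1), but D never turns on. D would need T and K (G3), but K never turns on.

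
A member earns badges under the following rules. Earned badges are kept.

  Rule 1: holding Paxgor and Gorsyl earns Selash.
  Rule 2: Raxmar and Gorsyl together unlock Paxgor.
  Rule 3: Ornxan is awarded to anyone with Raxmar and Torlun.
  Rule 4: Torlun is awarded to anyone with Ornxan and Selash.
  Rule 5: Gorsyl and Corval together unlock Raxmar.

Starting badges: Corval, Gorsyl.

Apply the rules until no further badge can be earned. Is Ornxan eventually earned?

No

Ornxan would need Raxmar and Torlun (Rule 3), but Torlun is never earned.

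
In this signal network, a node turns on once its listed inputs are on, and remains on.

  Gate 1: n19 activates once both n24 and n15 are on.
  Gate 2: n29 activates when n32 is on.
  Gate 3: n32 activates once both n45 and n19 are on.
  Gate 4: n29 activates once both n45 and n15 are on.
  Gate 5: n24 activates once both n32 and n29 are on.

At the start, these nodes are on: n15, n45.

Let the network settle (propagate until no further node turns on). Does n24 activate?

n24 would need n32 and n29 (Gate 5), but n32 never turns on.

No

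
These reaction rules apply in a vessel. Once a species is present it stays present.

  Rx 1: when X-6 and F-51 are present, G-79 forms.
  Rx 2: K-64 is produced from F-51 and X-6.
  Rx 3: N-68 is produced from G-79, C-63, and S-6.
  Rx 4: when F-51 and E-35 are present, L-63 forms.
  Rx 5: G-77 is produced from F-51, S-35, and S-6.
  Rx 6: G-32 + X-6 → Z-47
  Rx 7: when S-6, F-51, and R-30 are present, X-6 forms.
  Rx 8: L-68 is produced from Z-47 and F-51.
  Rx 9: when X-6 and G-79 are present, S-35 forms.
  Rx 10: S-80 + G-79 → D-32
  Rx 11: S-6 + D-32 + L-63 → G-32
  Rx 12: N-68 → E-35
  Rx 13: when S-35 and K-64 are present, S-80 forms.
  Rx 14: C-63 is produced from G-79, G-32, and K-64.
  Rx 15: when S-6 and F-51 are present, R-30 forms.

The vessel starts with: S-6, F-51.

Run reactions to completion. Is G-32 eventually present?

No

G-32 would need S-6, D-32, and L-63 (Rx 11), but L-63 never forms.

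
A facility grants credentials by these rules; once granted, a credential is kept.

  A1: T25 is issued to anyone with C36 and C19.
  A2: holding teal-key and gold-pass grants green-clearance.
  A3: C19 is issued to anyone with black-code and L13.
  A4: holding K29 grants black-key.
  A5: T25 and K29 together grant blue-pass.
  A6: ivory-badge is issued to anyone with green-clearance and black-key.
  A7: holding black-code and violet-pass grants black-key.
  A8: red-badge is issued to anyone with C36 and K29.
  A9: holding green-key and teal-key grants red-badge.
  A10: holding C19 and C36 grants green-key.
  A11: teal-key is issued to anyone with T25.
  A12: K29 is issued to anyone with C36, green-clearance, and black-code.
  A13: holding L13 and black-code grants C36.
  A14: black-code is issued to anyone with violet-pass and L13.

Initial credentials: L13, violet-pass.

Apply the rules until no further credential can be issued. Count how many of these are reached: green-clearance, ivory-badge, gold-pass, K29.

0

green-clearance would need teal-key and gold-pass (A2), but gold-pass is never granted.
ivory-badge would need green-clearance and black-key (A6), but green-clearance is never granted.
No rule produces gold-pass, and it is not given.
K29 would need C36, green-clearance, and black-code (A12), but green-clearance is never granted.
None of the 4 are reached.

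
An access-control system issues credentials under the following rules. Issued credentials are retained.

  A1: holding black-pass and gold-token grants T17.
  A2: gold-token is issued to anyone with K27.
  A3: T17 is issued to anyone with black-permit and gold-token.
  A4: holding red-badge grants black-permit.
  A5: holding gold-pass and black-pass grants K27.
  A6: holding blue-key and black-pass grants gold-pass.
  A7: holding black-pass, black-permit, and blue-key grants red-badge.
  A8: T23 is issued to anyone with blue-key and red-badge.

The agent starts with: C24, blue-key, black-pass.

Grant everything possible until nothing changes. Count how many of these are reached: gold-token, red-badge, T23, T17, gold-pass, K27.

4

Holding blue-key and black-pass grants gold-pass (A6).
Holding gold-pass and black-pass grants K27 (A5).
Holding K27 grants gold-token (A2).
Holding black-pass and gold-token grants T17 (A1).
gold-token: reached.
red-badge would need black-pass, black-permit, and blue-key (A7), but black-permit is never granted.
T23 would need blue-key and red-badge (A8), but red-badge is never granted.
T17: reached.
gold-pass: reached.
K27: reached.
Reached: gold-token, T17, gold-pass, and K27 — 4 of the 6.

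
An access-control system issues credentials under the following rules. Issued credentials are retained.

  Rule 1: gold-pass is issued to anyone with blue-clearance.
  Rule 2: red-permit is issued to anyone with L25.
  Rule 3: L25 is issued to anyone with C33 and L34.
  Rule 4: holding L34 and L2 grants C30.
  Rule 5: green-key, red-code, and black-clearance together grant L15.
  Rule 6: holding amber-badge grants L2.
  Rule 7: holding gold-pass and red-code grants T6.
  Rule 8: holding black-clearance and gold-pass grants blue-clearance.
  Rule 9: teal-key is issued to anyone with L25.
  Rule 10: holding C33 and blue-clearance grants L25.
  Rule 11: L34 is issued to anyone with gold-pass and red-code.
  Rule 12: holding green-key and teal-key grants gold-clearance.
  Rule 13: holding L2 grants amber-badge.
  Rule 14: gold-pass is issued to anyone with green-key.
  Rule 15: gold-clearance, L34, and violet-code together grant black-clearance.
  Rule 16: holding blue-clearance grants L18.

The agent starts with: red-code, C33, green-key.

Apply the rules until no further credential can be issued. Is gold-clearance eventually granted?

Yes

Holding green-key grants gold-pass (Rule 14).
Holding gold-pass and red-code grants L34 (Rule 11).
Holding C33 and L34 grants L25 (Rule 3).
Holding L25 grants teal-key (Rule 9).
Holding green-key and teal-key grants gold-clearance (Rule 12).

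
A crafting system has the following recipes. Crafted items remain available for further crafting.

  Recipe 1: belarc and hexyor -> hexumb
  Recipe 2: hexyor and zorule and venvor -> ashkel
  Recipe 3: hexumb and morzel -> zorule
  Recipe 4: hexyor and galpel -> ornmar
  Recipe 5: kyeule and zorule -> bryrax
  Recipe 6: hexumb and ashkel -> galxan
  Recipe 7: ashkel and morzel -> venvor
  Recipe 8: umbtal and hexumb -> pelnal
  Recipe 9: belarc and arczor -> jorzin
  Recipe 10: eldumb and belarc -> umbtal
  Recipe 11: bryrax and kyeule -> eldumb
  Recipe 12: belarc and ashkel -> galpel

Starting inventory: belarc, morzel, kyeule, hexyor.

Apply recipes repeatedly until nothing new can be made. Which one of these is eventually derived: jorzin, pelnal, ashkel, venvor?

belarc and hexyor -> hexumb (Recipe 1).
Using Recipe 3, hexumb and morzel make zorule.
kyeule and zorule -> bryrax (Recipe 5).
bryrax and kyeule -> eldumb (Recipe 11).
eldumb and belarc -> umbtal (Recipe 10).
umbtal and hexumb -> pelnal (Recipe 8).
jorzin would need belarc and arczor (Recipe 9), but arczor is never obtained. venvor would need ashkel and morzel (Recipe 7), but ashkel is never obtained. ashkel would need hexyor, zorule, and venvor (Recipe 2), but venvor is never obtained.

pelnal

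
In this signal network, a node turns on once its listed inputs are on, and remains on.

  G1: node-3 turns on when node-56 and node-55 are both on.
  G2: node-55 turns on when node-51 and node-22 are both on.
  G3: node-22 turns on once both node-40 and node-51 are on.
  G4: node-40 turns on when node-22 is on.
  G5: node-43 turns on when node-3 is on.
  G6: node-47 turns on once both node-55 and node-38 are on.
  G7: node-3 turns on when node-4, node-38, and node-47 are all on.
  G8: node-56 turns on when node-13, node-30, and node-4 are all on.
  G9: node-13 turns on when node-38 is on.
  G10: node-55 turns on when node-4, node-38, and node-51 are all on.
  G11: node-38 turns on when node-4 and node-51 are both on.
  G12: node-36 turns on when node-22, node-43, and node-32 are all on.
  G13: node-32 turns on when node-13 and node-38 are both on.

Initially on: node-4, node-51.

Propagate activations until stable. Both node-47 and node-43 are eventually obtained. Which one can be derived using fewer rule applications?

node-47: node-4 and node-51 are on, so node-38 turns on (G11). node-4, node-38, and node-51 are on, so node-55 turns on (G10). node-55 and node-38 are on, so node-47 turns on (G6). [3 rule applications]
node-43: G11: node-4 and node-51 on → node-38 on. node-4, node-38, and node-51 are on, so node-55 turns on (G10). node-55 and node-38 are on, so node-47 turns on (G6). node-4, node-38, and node-47 are on, so node-3 turns on (G7). node-3 is on, so node-43 turns on (G5). [5 rule applications]
node-47 needs fewer.

node-47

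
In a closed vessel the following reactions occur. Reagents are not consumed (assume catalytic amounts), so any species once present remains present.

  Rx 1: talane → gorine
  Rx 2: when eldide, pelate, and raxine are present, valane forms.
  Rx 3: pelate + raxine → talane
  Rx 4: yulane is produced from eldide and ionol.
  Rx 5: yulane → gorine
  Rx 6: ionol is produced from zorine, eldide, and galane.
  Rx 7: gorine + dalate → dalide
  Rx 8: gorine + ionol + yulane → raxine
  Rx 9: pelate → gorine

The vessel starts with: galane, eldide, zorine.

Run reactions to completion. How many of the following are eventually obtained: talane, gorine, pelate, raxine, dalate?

2

zorine, eldide, and galane present → ionol forms (Rx 6).
eldide and ionol present → yulane forms (Rx 4).
yulane present → gorine forms (Rx 5).
gorine, ionol, and yulane present → raxine forms (Rx 8).
talane would need pelate and raxine (Rx 3), but pelate never forms.
gorine: reached.
No rule produces pelate, and it is not given.
raxine: reached.
No rule produces dalate, and it is not given.
Reached: gorine and raxine — 2 of the 5.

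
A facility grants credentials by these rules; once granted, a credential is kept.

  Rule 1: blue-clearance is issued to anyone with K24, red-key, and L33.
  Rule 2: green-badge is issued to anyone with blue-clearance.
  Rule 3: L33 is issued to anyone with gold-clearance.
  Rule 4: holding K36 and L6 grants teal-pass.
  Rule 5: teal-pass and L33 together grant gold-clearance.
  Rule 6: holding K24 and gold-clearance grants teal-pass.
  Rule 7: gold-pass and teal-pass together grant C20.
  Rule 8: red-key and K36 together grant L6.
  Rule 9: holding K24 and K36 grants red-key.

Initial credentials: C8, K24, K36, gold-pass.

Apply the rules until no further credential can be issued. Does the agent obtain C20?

Holding K24 and K36 grants red-key (Rule 9).
Holding red-key and K36 grants L6 (Rule 8).
Holding K36 and L6 grants teal-pass (Rule 4).
Holding gold-pass and teal-pass grants C20 (Rule 7).

Yes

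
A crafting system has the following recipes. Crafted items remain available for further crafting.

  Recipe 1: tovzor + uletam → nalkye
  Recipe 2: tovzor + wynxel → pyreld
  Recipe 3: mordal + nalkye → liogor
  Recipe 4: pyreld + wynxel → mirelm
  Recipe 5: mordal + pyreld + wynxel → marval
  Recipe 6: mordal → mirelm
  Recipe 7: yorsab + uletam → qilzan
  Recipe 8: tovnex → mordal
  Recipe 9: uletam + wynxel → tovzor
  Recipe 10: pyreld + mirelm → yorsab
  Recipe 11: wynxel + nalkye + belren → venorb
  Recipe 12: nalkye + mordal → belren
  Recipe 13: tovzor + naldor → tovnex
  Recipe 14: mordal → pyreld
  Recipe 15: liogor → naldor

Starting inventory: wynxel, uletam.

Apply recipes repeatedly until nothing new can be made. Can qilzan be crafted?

Yes

Using Recipe 9, uletam and wynxel make tovzor.
tovzor + wynxel → pyreld (Recipe 2).
pyreld + wynxel → mirelm (Recipe 4).
Using Recipe 10, pyreld and mirelm make yorsab.
yorsab + uletam → qilzan (Recipe 7).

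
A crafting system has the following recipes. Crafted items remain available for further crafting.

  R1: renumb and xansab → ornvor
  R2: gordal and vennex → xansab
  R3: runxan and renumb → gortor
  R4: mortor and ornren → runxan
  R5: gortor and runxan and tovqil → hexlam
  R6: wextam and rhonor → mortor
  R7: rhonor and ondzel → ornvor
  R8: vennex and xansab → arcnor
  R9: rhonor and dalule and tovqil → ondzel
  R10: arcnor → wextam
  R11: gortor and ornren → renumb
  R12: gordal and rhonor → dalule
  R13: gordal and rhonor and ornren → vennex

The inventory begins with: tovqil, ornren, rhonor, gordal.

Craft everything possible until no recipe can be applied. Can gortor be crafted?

No

gortor would need runxan and renumb (R3), but renumb is never obtained.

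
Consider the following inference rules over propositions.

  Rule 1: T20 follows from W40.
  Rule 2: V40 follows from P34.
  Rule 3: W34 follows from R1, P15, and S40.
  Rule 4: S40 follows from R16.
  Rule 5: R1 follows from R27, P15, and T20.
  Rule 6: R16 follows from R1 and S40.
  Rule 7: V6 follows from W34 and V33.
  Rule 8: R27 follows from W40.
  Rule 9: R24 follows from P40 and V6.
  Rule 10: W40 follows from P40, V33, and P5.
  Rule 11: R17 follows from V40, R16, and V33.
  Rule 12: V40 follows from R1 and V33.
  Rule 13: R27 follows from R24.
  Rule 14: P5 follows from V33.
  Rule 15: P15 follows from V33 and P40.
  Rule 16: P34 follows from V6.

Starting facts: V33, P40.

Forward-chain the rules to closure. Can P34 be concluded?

P34 would need V6 (Rule 16), but V6 is never established.

No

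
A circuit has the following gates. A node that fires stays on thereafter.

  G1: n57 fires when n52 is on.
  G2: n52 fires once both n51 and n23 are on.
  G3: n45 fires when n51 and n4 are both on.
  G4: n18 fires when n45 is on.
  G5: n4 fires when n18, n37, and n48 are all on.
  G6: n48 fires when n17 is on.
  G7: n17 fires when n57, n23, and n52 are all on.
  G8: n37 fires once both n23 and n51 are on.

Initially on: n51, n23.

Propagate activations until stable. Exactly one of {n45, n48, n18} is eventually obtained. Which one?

n48

n51 and n23 are on, so n52 fires (G2).
n52 is on, so n57 fires (G1).
G7: n57, n23, and n52 on → n17 on.
n17 is on, so n48 fires (G6).
n45 would need n51 and n4 (G3), but n4 never turns on. n18 would need n45 (G4), but n45 never turns on.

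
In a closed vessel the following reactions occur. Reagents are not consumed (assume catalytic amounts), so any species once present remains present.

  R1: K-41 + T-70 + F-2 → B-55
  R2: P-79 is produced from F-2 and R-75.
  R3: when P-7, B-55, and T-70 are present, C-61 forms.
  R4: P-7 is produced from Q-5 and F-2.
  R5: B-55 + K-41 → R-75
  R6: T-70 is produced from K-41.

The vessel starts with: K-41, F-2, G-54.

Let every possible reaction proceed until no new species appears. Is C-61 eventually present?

C-61 would need P-7, B-55, and T-70 (R3), but P-7 never forms.

No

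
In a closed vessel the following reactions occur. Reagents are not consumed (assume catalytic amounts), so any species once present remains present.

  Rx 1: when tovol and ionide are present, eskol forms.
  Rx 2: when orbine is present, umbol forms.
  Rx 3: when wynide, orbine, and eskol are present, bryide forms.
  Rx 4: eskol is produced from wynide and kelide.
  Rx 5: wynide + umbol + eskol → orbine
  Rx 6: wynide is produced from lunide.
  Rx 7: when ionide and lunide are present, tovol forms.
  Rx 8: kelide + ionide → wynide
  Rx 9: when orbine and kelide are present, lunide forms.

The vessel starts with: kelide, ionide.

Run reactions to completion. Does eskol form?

Yes

kelide and ionide present → wynide forms (Rx 8).
wynide and kelide present → eskol forms (Rx 4).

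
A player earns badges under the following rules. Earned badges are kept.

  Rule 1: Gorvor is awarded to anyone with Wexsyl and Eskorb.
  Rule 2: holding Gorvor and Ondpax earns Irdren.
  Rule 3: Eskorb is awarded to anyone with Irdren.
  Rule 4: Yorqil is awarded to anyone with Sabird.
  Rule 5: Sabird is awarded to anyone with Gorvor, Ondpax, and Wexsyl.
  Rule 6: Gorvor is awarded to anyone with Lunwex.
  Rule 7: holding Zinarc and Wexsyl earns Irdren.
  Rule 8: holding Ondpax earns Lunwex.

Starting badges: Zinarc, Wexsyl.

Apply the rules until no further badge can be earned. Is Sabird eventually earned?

Sabird would need Gorvor, Ondpax, and Wexsyl (Rule 5), but Ondpax is never earned.

No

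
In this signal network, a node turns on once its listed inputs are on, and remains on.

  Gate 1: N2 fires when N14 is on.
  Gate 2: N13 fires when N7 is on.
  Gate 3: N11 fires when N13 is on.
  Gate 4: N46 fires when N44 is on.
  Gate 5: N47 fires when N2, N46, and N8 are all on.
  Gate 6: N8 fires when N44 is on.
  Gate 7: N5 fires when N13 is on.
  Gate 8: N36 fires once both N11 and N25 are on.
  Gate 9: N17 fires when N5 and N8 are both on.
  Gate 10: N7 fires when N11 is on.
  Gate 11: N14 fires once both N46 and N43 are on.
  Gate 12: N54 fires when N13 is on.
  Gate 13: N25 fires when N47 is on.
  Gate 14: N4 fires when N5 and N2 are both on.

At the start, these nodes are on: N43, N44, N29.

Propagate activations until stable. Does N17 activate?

N17 would need N5 and N8 (Gate 9), but N5 never turns on.

No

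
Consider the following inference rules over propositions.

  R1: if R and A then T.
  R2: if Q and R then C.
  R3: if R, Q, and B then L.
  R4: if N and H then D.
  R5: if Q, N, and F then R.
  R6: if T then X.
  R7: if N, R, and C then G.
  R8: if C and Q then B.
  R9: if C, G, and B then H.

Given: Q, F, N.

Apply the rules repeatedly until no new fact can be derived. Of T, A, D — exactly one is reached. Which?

From Q, N, and F, R5 gives R.
From Q and R, R2 gives C.
From C and Q, R8 gives B.
N, R, and C hold, so G follows (R7).
C, G, and B hold, so H follows (R9).
N and H hold, so D follows (R4).
T would need R and A (R1), but A is never established. No rule produces A, and it is not given.

D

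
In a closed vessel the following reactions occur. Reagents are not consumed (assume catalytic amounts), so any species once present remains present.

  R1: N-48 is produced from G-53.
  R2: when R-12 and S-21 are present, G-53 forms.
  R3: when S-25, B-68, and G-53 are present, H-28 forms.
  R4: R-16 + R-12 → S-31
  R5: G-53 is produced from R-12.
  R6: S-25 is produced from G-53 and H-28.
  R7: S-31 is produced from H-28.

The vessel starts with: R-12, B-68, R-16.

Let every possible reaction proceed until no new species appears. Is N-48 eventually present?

R-12 present → G-53 forms (R5).
G-53 present → N-48 forms (R1).

Yes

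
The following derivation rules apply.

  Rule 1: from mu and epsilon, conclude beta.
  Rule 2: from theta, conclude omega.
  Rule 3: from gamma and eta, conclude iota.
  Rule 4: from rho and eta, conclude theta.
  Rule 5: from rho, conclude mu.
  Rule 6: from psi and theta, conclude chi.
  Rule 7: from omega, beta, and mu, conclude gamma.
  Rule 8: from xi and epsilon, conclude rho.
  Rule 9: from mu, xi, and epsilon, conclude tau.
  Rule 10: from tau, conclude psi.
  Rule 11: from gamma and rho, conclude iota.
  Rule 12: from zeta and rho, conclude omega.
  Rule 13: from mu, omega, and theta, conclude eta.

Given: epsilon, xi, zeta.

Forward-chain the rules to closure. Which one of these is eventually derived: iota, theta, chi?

xi and epsilon hold, so rho follows (Rule 8).
zeta and rho hold, so omega follows (Rule 12).
rho holds, so mu follows (Rule 5).
From mu and epsilon, Rule 1 gives beta.
From omega, beta, and mu, Rule 7 gives gamma.
gamma and rho hold, so iota follows (Rule 11).
chi would need psi and theta (Rule 6), but theta is never established. theta would need rho and eta (Rule 4), but eta is never established.

iota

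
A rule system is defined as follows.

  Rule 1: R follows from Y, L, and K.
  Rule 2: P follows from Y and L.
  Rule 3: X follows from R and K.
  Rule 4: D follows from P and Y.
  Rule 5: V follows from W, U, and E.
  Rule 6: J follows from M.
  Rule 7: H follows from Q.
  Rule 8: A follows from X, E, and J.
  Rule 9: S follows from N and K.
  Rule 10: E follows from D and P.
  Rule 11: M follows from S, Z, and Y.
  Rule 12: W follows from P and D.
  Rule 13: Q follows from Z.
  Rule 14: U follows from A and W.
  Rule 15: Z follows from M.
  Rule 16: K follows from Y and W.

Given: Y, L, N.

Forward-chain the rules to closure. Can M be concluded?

M would need S, Z, and Y (Rule 11), but Z is never established.

No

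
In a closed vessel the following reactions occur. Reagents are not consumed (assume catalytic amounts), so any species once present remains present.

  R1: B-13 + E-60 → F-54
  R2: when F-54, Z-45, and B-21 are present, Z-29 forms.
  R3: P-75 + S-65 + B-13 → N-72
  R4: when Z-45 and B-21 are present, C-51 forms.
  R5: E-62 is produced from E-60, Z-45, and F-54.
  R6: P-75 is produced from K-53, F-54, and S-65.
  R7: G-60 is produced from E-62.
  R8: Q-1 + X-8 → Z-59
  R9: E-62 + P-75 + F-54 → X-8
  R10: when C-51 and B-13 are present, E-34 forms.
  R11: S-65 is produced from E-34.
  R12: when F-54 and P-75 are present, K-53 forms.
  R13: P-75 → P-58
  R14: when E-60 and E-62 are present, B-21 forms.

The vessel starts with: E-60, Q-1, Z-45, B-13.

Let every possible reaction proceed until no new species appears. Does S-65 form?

B-13 and E-60 present → F-54 forms (R1).
E-60, Z-45, and F-54 present → E-62 forms (R5).
E-60 and E-62 present → B-21 forms (R14).
Z-45 and B-21 present → C-51 forms (R4).
C-51 and B-13 present → E-34 forms (R10).
E-34 present → S-65 forms (R11).

Yes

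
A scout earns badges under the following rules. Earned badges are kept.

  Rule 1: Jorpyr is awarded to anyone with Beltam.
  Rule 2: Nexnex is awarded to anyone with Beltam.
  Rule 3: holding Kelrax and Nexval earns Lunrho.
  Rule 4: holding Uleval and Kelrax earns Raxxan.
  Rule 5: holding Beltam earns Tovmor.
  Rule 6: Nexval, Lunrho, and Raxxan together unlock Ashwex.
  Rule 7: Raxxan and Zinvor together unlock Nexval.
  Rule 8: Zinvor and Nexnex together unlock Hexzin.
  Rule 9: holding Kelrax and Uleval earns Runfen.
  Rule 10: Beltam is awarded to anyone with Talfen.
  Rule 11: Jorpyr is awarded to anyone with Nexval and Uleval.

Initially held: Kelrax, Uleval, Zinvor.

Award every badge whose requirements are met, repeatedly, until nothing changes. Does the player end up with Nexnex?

No

Nexnex would need Beltam (Rule 2), but Beltam is never earned.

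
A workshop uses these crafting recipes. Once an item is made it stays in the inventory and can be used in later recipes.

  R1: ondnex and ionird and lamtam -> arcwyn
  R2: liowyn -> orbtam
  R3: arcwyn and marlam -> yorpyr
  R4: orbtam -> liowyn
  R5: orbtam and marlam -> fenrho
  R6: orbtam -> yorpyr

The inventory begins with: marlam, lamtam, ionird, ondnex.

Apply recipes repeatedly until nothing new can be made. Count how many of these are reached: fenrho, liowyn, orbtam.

0

fenrho would need orbtam and marlam (R5), but orbtam is never obtained.
liowyn would need orbtam (R4), but orbtam is never obtained.
orbtam would need liowyn (R2), but liowyn is never obtained.
None of the 3 are reached.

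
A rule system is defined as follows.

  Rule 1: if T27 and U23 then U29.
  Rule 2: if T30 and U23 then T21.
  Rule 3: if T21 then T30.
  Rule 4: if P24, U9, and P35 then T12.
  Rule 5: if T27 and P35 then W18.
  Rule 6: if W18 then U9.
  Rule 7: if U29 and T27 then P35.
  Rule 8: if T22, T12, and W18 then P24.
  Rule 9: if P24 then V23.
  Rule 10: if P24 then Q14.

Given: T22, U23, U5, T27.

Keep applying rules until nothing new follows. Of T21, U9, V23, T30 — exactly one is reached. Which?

From T27 and U23, Rule 1 gives U29.
From U29 and T27, Rule 7 gives P35.
From T27 and P35, Rule 5 gives W18.
W18 holds, so U9 follows (Rule 6).
V23 would need P24 (Rule 9), but P24 is never established. T21 would need T30 and U23 (Rule 2), but T30 is never established. T30 would need T21 (Rule 3), but T21 is never established.

U9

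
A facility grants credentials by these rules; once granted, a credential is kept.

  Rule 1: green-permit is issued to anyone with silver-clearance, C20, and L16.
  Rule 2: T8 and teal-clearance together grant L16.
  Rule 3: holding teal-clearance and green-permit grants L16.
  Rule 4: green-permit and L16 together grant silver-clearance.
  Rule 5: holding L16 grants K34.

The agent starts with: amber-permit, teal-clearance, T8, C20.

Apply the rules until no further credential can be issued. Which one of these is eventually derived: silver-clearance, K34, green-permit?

K34

Holding T8 and teal-clearance grants L16 (Rule 2).
Holding L16 grants K34 (Rule 5).
silver-clearance would need green-permit and L16 (Rule 4), but green-permit is never granted. green-permit would need silver-clearance, C20, and L16 (Rule 1), but silver-clearance is never granted.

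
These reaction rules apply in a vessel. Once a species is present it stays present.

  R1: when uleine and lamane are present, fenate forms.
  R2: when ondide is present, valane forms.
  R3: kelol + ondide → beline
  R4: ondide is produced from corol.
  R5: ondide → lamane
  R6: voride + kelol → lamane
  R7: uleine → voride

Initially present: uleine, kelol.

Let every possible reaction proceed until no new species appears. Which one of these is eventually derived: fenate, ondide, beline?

fenate

uleine present → voride forms (R7).
voride and kelol present → lamane forms (R6).
uleine and lamane present → fenate forms (R1).
beline would need kelol and ondide (R3), but ondide never forms. ondide would need corol (R4), but corol never forms.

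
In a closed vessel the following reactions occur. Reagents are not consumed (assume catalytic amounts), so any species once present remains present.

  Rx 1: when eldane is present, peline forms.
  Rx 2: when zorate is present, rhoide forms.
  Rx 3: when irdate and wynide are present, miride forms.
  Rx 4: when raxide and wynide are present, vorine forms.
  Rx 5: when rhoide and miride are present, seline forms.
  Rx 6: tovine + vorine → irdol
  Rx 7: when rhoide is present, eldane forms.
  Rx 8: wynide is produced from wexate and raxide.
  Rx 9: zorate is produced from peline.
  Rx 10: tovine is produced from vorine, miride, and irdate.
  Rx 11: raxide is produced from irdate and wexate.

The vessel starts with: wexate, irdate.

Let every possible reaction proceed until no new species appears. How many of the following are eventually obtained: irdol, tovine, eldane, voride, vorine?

irdate and wexate present → raxide forms (Rx 11).
wexate and raxide present → wynide forms (Rx 8).
raxide and wynide present → vorine forms (Rx 4).
irdate and wynide present → miride forms (Rx 3).
vorine, miride, and irdate present → tovine forms (Rx 10).
tovine and vorine present → irdol forms (Rx 6).
irdol: reached.
tovine: reached.
eldane would need rhoide (Rx 7), but rhoide never forms.
No rule produces voride, and it is not given.
vorine: reached.
Reached: irdol, tovine, and vorine — 3 of the 5.

3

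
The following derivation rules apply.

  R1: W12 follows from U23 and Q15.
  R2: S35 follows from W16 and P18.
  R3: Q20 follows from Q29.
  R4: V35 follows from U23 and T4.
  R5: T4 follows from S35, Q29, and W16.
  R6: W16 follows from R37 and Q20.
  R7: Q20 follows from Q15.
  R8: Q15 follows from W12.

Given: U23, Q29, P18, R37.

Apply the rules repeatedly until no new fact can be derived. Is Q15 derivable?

Q15 would need W12 (R8), but W12 is never established.

No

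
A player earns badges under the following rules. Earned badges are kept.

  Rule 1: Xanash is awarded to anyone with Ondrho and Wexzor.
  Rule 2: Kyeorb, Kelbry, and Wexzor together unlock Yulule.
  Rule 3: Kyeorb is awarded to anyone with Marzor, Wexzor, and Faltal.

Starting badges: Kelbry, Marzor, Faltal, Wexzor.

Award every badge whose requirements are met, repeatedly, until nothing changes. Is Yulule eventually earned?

With Marzor, Wexzor, and Faltal, Kyeorb is earned (Rule 3).
With Kyeorb, Kelbry, and Wexzor, Yulule is earned (Rule 2).

Yes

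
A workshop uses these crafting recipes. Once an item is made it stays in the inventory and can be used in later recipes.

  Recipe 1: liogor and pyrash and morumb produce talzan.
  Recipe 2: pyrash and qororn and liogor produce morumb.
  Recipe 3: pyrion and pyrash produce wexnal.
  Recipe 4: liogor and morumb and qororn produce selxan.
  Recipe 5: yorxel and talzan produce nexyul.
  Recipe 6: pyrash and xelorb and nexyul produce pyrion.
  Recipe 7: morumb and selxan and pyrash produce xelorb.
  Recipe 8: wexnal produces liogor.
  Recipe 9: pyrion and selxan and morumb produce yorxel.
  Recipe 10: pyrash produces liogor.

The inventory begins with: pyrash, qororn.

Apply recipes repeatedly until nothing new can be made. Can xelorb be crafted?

Yes

pyrash → liogor (Recipe 10).
Using Recipe 2, pyrash, qororn, and liogor make morumb.
liogor and morumb and qororn → selxan (Recipe 4).
Using Recipe 7, morumb, selxan, and pyrash make xelorb.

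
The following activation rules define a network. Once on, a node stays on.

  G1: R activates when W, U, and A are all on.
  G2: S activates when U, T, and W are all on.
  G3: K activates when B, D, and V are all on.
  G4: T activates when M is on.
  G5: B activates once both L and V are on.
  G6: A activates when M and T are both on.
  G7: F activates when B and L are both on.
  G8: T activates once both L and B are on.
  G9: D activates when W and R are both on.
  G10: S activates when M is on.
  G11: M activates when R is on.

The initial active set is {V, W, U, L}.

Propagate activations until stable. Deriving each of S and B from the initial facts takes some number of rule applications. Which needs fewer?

B: G5: L and V on → B on. [1 rule application]
S: G5: L and V on → B on. L and B are on, so T activates (G8). U, T, and W are on, so S activates (G2). [3 rule applications]
B needs fewer.

B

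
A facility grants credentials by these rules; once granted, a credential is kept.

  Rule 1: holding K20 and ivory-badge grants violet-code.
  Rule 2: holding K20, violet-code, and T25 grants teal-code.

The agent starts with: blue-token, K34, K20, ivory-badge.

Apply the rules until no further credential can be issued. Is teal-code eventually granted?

No

teal-code would need K20, violet-code, and T25 (Rule 2), but T25 is never granted.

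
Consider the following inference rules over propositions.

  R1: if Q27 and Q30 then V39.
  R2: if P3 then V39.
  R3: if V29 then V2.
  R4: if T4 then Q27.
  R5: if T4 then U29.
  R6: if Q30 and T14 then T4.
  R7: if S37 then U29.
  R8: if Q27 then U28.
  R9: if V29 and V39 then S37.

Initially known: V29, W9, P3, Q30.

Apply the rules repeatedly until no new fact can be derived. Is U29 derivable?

Yes

P3 holds, so V39 follows (R2).
From V29 and V39, R9 gives S37.
S37 holds, so U29 follows (R7).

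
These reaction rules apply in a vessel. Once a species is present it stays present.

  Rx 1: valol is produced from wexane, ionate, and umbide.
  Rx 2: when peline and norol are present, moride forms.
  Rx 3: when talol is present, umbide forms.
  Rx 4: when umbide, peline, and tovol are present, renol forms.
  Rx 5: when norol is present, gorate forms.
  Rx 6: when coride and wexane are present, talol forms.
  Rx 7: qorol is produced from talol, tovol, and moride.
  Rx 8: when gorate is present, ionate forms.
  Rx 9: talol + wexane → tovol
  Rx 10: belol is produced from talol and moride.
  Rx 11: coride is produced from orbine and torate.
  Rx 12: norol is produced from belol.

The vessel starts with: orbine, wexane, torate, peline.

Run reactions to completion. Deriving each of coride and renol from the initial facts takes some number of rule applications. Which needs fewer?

coride: orbine and torate present → coride forms (Rx 11). [1 rule application]
renol: orbine and torate present → coride forms (Rx 11). coride and wexane present → talol forms (Rx 6). talol present → umbide forms (Rx 3). talol and wexane present → tovol forms (Rx 9). umbide, peline, and tovol present → renol forms (Rx 4). [5 rule applications]
coride needs fewer.

coride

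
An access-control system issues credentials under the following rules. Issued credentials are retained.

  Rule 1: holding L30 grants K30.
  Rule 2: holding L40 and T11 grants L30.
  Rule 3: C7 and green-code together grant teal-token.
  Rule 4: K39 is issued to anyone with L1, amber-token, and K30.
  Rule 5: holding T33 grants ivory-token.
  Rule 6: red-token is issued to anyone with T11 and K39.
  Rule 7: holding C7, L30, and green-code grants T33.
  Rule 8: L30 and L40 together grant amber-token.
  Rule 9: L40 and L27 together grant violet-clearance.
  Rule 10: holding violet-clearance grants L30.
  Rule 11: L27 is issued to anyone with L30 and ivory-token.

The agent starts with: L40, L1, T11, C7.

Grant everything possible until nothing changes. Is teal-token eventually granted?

No

teal-token would need C7 and green-code (Rule 3), but green-code is never granted.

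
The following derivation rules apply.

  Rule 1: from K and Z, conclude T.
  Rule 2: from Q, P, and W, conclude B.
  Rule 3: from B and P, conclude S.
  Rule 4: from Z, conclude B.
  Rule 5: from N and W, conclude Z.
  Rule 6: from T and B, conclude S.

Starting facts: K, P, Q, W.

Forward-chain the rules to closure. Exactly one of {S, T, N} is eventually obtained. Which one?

From Q, P, and W, Rule 2 gives B.
From B and P, Rule 3 gives S.
T would need K and Z (Rule 1), but Z is never established. No rule produces N, and it is not given.

S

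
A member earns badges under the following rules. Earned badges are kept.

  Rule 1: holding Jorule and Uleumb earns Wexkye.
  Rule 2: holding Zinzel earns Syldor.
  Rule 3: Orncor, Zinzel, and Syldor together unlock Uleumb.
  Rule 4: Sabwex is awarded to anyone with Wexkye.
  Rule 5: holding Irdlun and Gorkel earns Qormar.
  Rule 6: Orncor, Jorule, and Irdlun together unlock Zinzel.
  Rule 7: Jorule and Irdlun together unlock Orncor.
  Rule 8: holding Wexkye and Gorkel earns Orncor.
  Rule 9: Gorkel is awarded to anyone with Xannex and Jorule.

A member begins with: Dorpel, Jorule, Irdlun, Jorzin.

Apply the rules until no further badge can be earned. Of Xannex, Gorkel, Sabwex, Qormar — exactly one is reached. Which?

With Jorule and Irdlun, Orncor is earned (Rule 7).
With Orncor, Jorule, and Irdlun, Zinzel is earned (Rule 6).
With Zinzel, Syldor is earned (Rule 2).
With Orncor, Zinzel, and Syldor, Uleumb is earned (Rule 3).
With Jorule and Uleumb, Wexkye is earned (Rule 1).
With Wexkye, Sabwex is earned (Rule 4).
No rule produces Xannex, and it is not given. Qormar would need Irdlun and Gorkel (Rule 5), but Gorkel is never earned. Gorkel would need Xannex and Jorule (Rule 9), but Xannex is never earned.

Sabwex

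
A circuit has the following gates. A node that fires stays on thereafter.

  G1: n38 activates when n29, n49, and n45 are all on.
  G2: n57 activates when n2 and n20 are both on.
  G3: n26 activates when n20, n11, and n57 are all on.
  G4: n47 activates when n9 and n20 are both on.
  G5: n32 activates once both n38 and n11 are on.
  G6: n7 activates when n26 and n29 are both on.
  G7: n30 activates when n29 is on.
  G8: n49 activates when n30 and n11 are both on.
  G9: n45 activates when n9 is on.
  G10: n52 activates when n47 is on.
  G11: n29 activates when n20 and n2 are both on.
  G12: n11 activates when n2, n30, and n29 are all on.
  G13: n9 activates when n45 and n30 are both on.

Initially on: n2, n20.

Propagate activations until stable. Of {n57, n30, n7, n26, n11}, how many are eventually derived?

n20 and n2 are on, so n29 activates (G11).
n2 and n20 are on, so n57 activates (G2).
n29 is on, so n30 activates (G7).
n2, n30, and n29 are on, so n11 activates (G12).
G3: n20, n11, and n57 on → n26 on.
n26 and n29 are on, so n7 activates (G6).
n57: reached.
n30: reached.
n7: reached.
n26: reached.
n11: reached.
All 5 are reached.

5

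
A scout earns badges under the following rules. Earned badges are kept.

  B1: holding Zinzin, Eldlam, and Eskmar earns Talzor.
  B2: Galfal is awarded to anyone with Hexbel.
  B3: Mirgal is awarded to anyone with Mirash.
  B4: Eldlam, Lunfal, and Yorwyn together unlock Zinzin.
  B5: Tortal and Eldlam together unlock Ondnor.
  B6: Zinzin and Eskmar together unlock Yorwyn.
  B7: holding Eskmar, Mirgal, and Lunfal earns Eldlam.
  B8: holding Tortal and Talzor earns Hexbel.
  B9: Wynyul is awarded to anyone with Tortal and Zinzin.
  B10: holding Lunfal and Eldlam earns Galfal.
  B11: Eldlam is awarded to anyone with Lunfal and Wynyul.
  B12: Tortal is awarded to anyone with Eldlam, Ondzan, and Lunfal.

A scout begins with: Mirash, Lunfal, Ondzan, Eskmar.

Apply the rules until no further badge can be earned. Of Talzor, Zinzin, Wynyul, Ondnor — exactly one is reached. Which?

Ondnor

With Mirash, Mirgal is earned (B3).
With Eskmar, Mirgal, and Lunfal, Eldlam is earned (B7).
With Eldlam, Ondzan, and Lunfal, Tortal is earned (B12).
With Tortal and Eldlam, Ondnor is earned (B5).
Talzor would need Zinzin, Eldlam, and Eskmar (B1), but Zinzin is never earned. Wynyul would need Tortal and Zinzin (B9), but Zinzin is never earned. Zinzin would need Eldlam, Lunfal, and Yorwyn (B4), but Yorwyn is never earned.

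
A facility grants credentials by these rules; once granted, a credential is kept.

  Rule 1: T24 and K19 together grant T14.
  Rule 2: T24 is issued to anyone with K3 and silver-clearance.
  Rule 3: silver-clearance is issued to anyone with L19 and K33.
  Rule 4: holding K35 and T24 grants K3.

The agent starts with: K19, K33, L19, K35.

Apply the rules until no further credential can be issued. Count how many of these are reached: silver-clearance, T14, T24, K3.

1

Holding L19 and K33 grants silver-clearance (Rule 3).
silver-clearance: reached.
T14 would need T24 and K19 (Rule 1), but T24 is never granted.
T24 would need K3 and silver-clearance (Rule 2), but K3 is never granted.
K3 would need K35 and T24 (Rule 4), but T24 is never granted.
Reached: silver-clearance — 1 of the 4.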